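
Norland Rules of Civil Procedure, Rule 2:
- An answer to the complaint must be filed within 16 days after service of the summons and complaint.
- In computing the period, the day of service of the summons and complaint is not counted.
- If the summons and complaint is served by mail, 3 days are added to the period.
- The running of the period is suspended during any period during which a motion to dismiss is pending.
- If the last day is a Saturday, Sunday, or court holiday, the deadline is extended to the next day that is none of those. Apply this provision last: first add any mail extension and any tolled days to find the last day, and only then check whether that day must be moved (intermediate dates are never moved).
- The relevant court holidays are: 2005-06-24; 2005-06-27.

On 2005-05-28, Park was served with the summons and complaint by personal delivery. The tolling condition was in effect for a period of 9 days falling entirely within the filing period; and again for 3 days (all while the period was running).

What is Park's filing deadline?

16 days after 2005-05-28 is June 13, 2005.
Service was not by mail, so no mail extension applies.
Tolling adds 9 days: June 13, 2005 + 9 days = June 22, 2005.
Tolling adds 3 days: June 22, 2005 + 3 days = June 25, 2005.
June 25, 2005 is Saturday; June 26, 2005 is Sunday; June 27, 2005 is a listed holiday. The next qualifying day is June 28, 2005.

June 28, 2005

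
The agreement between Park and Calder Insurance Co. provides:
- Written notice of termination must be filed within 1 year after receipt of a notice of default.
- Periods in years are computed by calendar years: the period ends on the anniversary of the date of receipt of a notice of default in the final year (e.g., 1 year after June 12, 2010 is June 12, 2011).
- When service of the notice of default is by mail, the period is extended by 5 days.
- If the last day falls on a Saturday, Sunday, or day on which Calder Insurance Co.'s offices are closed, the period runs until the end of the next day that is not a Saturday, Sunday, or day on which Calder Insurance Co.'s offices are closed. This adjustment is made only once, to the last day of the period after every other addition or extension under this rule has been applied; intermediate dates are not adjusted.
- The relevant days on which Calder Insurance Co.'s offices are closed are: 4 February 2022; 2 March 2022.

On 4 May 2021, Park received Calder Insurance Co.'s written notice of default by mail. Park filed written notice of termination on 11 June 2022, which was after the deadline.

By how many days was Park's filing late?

33 days

1 year after 4 May 2021 is May 4, 2022.
Service was by mail, adding 5 days: May 4, 2022 + 5 days = May 9, 2022.
May 9, 2022 is a Monday and not a day on which Calder Insurance Co.'s offices are closed, so no extension applies.
The deadline is May 9, 2022; from May 9, 2022 to June 11, 2022 is 33 days.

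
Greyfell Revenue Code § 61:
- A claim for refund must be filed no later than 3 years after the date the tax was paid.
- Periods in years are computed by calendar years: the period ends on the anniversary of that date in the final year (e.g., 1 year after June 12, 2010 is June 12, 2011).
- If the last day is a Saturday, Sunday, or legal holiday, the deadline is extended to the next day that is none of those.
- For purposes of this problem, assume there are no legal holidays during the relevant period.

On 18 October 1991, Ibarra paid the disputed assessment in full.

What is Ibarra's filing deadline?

3 years after 18 October 1991 is October 18, 1994.
October 18, 1994 is a Tuesday and not a legal holiday, so no extension applies.

October 18, 1994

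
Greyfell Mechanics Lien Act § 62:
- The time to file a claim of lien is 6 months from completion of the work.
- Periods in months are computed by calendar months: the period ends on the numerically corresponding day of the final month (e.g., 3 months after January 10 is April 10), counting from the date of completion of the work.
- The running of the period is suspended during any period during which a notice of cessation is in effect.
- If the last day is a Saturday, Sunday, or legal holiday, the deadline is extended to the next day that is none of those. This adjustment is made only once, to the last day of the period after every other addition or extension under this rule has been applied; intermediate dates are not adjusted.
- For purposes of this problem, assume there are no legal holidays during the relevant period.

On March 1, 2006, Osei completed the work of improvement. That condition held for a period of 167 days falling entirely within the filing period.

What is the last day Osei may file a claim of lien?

6 months after March 1, 2006 is September 1, 2006.
Tolling adds 167 days: September 1, 2006 + 167 days = February 15, 2007.
February 15, 2007 is a Thursday and not a legal holiday, so no extension applies.

February 15, 2007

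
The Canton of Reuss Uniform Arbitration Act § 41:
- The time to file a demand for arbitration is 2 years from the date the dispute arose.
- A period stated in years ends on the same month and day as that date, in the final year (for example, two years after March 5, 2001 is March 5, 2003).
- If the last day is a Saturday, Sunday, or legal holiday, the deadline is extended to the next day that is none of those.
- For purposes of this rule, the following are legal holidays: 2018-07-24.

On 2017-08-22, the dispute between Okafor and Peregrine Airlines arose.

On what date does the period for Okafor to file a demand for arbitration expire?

2 years after 2017-08-22 is August 22, 2019.
August 22, 2019 is a Thursday and not a legal holiday, so no extension applies.

August 22, 2019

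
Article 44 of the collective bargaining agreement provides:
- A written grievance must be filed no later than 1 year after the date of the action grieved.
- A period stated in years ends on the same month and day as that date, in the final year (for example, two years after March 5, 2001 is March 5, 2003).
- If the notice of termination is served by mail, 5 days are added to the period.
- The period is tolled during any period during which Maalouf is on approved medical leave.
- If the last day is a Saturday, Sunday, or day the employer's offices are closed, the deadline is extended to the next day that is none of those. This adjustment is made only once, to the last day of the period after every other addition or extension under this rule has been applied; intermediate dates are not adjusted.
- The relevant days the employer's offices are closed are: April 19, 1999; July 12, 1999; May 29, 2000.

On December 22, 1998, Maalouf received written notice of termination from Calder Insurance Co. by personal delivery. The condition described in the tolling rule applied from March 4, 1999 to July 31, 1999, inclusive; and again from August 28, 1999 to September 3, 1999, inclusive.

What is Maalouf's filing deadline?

1 year after December 22, 1998 is December 22, 1999.
Service was not by mail, so no mail extension applies.
From March 4, 1999 through July 31, 1999 inclusive is 150 days; tolling adds 150 days: December 22, 1999 + 150 days = May 20, 2000.
From August 28, 1999 through September 3, 1999 inclusive is 7 days; tolling adds 7 days: May 20, 2000 + 7 days = May 27, 2000.
May 27, 2000 is Saturday; May 28, 2000 is Sunday; May 29, 2000 is a listed holiday. The next qualifying day is May 30, 2000.

May 30, 2000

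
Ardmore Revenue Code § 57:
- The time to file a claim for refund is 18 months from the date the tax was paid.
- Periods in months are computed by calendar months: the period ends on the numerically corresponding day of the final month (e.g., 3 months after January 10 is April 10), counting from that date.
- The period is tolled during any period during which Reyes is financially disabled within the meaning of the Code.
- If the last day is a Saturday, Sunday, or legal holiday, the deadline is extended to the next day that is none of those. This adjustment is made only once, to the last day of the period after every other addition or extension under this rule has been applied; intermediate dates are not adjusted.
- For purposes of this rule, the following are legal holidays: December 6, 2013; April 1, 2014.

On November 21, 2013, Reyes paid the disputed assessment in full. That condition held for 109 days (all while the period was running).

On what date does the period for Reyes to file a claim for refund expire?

September 7, 2015

18 months after November 21, 2013 is May 21, 2015.
Tolling adds 109 days: May 21, 2015 + 109 days = September 7, 2015.
September 7, 2015 is a Monday and not a legal holiday, so no extension applies.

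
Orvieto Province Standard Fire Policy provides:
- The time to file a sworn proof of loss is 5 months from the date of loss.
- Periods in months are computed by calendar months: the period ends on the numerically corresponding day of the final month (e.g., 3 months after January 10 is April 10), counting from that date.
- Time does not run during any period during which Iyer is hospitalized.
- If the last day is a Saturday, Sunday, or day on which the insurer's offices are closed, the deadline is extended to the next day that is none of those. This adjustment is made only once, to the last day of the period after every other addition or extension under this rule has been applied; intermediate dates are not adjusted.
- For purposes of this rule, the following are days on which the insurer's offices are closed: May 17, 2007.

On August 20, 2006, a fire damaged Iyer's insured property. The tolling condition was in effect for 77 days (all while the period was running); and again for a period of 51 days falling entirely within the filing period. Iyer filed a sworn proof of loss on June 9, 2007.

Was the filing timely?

5 months after August 20, 2006 is January 20, 2007.
Tolling adds 77 days: January 20, 2007 + 77 days = April 7, 2007.
Tolling adds 51 days: April 7, 2007 + 51 days = May 28, 2007.
May 28, 2007 is a Monday and not a day on which the insurer's offices are closed, so no extension applies.
The deadline is May 28, 2007; the filing on June 9, 2007 is after that date.

No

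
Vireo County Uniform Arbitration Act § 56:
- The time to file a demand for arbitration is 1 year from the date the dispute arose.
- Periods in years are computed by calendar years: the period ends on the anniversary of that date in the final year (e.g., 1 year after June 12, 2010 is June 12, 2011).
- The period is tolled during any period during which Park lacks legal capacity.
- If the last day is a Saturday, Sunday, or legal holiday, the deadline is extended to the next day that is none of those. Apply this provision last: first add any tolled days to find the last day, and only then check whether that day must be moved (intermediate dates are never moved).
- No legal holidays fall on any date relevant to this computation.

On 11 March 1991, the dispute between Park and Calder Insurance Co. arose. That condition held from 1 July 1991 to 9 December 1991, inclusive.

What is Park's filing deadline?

August 20, 1992

1 year after 11 March 1991 is March 11, 1992.
From July 1, 1991 through December 9, 1991 inclusive is 162 days; tolling adds 162 days: March 11, 1992 + 162 days = August 20, 1992.
August 20, 1992 is a Thursday and not a legal holiday, so no extension applies.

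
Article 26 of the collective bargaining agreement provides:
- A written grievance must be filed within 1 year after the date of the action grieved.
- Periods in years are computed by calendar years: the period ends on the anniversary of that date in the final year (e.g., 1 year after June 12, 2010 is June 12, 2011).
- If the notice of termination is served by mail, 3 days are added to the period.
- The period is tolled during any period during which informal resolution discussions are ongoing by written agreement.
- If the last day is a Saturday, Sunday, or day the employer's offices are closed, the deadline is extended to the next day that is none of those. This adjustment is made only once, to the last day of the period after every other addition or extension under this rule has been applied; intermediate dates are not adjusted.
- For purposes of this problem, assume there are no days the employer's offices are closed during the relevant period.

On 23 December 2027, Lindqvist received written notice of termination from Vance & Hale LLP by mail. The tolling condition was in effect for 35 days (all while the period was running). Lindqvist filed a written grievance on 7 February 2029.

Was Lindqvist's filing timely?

1 year after 23 December 2027 is December 23, 2028.
Service was by mail, adding 3 days: December 23, 2028 + 3 days = December 26, 2028.
Tolling adds 35 days: December 26, 2028 + 35 days = January 30, 2029.
January 30, 2029 is a Tuesday and not a day the employer's offices are closed, so no extension applies.
The deadline is January 30, 2029; the filing on February 7, 2029 is after that date.

No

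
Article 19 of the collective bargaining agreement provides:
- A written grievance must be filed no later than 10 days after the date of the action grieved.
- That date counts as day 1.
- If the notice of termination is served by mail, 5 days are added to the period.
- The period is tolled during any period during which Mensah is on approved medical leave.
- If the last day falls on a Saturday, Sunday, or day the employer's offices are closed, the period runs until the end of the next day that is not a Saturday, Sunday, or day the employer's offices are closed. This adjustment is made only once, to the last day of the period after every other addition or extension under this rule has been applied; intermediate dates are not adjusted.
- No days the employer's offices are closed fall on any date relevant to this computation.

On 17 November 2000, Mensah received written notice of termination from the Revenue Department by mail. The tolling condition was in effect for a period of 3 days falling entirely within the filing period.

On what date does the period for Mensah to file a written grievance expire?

December 4, 2000

Counting 17 November 2000 as day 1, day 10 is November 26, 2000.
Service was by mail, adding 5 days: November 26, 2000 + 5 days = December 1, 2000.
Tolling adds 3 days: December 1, 2000 + 3 days = December 4, 2000.
December 4, 2000 is a Monday and not a day the employer's offices are closed, so no extension applies.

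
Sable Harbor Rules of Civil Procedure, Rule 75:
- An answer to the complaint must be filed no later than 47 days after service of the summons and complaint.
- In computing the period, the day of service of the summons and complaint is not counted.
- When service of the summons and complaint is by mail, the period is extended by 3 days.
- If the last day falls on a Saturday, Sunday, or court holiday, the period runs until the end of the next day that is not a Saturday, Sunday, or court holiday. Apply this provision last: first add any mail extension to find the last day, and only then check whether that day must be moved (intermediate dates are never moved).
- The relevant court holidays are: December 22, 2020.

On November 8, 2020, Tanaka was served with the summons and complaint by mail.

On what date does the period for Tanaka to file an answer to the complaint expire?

December 28, 2020

47 days after November 8, 2020 is December 25, 2020.
Service was by mail, adding 3 days: December 25, 2020 + 3 days = December 28, 2020.
December 28, 2020 is a Monday and not a court holiday, so no extension applies.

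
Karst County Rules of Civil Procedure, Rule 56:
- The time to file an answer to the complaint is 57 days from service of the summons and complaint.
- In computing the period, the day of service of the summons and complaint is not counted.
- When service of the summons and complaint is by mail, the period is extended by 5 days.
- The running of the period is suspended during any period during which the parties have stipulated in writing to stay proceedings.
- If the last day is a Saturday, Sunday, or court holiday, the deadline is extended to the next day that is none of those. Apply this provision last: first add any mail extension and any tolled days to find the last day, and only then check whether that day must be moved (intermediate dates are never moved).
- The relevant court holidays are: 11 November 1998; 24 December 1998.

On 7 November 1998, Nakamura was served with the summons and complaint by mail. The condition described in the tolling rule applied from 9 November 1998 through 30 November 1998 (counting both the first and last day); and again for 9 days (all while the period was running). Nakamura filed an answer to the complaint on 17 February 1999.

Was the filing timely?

No

57 days after 7 November 1998 is January 3, 1999.
Service was by mail, adding 5 days: January 3, 1999 + 5 days = January 8, 1999.
From November 9, 1998 through November 30, 1998 inclusive is 22 days; tolling adds 22 days: January 8, 1999 + 22 days = January 30, 1999.
Tolling adds 9 days: January 30, 1999 + 9 days = February 8, 1999.
February 8, 1999 is a Monday and not a court holiday, so no extension applies.
The deadline is February 8, 1999; the filing on February 17, 1999 is after that date.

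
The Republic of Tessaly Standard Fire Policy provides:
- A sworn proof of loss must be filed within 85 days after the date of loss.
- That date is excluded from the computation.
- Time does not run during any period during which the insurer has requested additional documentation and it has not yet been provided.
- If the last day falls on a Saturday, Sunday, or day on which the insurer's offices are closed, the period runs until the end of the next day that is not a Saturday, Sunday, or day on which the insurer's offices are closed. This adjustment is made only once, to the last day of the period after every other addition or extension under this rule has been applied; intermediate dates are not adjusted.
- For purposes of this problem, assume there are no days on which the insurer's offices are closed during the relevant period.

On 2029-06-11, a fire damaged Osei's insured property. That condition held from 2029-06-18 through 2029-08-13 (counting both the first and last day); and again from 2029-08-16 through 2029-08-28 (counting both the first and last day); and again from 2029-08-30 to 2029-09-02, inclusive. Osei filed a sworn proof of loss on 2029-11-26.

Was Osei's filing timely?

85 days after 2029-06-11 is September 4, 2029.
From June 18, 2029 through August 13, 2029 inclusive is 57 days; tolling adds 57 days: September 4, 2029 + 57 days = October 31, 2029.
From August 16, 2029 through August 28, 2029 inclusive is 13 days; tolling adds 13 days: October 31, 2029 + 13 days = November 13, 2029.
From August 30, 2029 through September 2, 2029 inclusive is 4 days; tolling adds 4 days: November 13, 2029 + 4 days = November 17, 2029.
November 17, 2029 is Saturday; November 18, 2029 is Sunday. The next qualifying day is November 19, 2029.
The deadline is November 19, 2029; the filing on November 26, 2029 is after that date.

No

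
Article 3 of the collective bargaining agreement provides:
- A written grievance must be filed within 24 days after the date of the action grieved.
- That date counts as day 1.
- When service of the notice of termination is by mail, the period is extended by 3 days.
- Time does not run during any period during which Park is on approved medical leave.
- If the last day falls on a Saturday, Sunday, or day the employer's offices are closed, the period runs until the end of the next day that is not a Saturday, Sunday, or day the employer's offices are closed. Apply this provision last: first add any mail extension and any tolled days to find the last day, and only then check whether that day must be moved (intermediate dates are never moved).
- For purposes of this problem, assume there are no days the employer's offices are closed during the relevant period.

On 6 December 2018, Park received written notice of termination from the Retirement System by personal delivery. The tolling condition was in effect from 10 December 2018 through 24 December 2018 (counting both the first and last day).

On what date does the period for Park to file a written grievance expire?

Counting 6 December 2018 as day 1, day 24 is December 29, 2018.
Service was not by mail, so no mail extension applies.
From December 10, 2018 through December 24, 2018 inclusive is 15 days; tolling adds 15 days: December 29, 2018 + 15 days = January 13, 2019.
January 13, 2019 is Sunday. The next qualifying day is January 14, 2019.

January 14, 2019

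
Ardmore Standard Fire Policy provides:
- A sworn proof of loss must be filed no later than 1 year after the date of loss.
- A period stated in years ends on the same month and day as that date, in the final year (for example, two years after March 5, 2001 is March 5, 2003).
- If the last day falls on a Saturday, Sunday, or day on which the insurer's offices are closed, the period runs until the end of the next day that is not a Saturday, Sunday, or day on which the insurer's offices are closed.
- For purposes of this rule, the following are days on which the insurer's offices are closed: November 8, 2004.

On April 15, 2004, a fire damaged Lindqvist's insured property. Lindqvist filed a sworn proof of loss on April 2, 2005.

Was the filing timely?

Yes

1 year after April 15, 2004 is April 15, 2005.
April 15, 2005 is a Friday and not a day on which the insurer's offices are closed, so no extension applies.
The deadline is April 15, 2005; the filing on April 2, 2005 is on or before that date.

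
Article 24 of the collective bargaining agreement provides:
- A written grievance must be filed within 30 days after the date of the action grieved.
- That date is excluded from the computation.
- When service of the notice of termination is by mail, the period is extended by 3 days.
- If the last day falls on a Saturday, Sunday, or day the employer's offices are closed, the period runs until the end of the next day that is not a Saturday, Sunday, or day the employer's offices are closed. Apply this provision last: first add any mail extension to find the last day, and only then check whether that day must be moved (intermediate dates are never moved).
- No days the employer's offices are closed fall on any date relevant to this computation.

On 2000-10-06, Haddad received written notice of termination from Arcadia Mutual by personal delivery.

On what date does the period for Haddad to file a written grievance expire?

30 days after 2000-10-06 is November 5, 2000.
Service was not by mail, so no mail extension applies.
November 5, 2000 is Sunday. The next qualifying day is November 6, 2000.

November 6, 2000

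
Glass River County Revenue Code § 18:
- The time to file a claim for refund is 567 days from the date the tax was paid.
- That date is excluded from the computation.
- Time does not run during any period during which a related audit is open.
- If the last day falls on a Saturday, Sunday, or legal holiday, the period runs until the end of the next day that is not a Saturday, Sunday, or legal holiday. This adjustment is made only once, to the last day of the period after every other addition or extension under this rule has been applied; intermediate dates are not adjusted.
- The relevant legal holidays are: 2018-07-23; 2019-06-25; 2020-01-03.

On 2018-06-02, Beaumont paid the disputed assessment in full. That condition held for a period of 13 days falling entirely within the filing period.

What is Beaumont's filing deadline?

January 6, 2020

567 days after 2018-06-02 is December 21, 2019.
Tolling adds 13 days: December 21, 2019 + 13 days = January 3, 2020.
January 3, 2020 is a listed holiday; January 4, 2020 is Saturday; January 5, 2020 is Sunday. The next qualifying day is January 6, 2020.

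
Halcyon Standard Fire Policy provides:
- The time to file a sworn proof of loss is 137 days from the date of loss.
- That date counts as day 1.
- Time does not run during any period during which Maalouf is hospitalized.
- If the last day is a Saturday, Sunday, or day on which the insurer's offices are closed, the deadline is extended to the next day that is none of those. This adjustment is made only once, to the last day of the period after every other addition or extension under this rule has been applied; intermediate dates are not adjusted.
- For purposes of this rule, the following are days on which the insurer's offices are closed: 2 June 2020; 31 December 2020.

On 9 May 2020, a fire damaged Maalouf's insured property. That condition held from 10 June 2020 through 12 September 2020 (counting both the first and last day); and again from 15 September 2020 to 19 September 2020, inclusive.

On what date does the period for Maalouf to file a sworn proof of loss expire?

January 1, 2021

Counting 9 May 2020 as day 1, day 137 is September 22, 2020.
From June 10, 2020 through September 12, 2020 inclusive is 95 days; tolling adds 95 days: September 22, 2020 + 95 days = December 26, 2020.
From September 15, 2020 through September 19, 2020 inclusive is 5 days; tolling adds 5 days: December 26, 2020 + 5 days = December 31, 2020.
December 31, 2020 is a listed holiday. The next qualifying day is January 1, 2021.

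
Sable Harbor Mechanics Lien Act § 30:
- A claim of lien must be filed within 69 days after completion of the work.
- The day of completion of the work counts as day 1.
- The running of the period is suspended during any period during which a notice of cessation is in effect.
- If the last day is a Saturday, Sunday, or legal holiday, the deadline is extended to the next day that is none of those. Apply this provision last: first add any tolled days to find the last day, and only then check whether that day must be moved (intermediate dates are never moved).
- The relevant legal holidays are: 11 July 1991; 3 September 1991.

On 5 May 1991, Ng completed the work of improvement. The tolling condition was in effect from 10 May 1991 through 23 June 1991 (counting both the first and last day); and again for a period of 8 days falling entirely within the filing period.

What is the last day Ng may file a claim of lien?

September 4, 1991

Counting 5 May 1991 as day 1, day 69 is July 12, 1991.
From May 10, 1991 through June 23, 1991 inclusive is 45 days; tolling adds 45 days: July 12, 1991 + 45 days = August 26, 1991.
Tolling adds 8 days: August 26, 1991 + 8 days = September 3, 1991.
September 3, 1991 is a listed holiday. The next qualifying day is September 4, 1991.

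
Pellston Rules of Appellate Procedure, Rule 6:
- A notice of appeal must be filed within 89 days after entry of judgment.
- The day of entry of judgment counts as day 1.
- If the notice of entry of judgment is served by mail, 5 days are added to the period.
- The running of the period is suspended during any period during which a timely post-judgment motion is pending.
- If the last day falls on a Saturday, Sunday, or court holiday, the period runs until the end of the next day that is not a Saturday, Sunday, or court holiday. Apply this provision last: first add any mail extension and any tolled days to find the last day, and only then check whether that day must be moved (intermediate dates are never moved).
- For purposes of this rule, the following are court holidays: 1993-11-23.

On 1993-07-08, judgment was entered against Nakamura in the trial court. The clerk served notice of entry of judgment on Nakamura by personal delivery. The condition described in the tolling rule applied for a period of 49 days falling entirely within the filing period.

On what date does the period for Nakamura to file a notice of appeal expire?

November 22, 1993

Counting 1993-07-08 as day 1, day 89 is October 4, 1993.
Service was not by mail, so no mail extension applies.
Tolling adds 49 days: October 4, 1993 + 49 days = November 22, 1993.
November 22, 1993 is a Monday and not a court holiday, so no extension applies.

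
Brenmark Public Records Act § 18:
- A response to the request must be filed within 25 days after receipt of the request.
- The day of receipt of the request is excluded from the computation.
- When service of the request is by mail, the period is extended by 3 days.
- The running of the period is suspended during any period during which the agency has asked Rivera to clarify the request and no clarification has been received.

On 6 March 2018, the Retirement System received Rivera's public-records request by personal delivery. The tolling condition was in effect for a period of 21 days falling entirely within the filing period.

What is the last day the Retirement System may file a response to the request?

25 days after 6 March 2018 is March 31, 2018.
Service was not by mail, so no mail extension applies.
Tolling adds 21 days: March 31, 2018 + 21 days = April 21, 2018.

April 21, 2018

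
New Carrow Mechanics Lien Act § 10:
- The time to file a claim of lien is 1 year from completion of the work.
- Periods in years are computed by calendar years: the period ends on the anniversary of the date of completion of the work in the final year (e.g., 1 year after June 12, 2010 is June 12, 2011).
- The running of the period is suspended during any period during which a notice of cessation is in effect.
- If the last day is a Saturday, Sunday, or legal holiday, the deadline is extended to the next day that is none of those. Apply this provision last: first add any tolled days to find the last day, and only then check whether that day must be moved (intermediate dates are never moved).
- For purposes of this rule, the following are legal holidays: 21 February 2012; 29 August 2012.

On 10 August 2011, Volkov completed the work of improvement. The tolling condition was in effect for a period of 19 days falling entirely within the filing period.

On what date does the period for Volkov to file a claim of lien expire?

1 year after 10 August 2011 is August 10, 2012.
Tolling adds 19 days: August 10, 2012 + 19 days = August 29, 2012.
August 29, 2012 is a listed holiday. The next qualifying day is August 30, 2012.

August 30, 2012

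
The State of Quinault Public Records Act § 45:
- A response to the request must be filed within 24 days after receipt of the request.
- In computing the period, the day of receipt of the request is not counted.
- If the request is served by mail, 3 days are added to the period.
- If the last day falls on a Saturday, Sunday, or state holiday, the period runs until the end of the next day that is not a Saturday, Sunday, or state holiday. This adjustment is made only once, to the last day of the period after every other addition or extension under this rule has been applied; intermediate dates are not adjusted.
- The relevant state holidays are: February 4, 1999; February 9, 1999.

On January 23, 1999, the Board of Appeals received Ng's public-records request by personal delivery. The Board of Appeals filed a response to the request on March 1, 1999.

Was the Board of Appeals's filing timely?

No

24 days after January 23, 1999 is February 16, 1999.
Service was not by mail, so no mail extension applies.
February 16, 1999 is a Tuesday and not a state holiday, so no extension applies.
The deadline is February 16, 1999; the filing on March 1, 1999 is after that date.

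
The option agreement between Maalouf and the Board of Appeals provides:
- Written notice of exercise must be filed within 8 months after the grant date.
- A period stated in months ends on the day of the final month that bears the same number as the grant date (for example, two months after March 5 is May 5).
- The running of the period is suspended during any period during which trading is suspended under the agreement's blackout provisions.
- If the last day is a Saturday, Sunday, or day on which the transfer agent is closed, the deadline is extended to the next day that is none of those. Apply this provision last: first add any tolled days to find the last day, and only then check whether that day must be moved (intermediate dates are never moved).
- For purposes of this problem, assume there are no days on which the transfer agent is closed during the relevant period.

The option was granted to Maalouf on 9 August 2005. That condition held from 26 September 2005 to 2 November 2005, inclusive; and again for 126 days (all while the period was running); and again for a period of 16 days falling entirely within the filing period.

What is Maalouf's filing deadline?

8 months after 9 August 2005 is April 9, 2006.
From September 26, 2005 through November 2, 2005 inclusive is 38 days; tolling adds 38 days: April 9, 2006 + 38 days = May 17, 2006.
Tolling adds 126 days: May 17, 2006 + 126 days = September 20, 2006.
Tolling adds 16 days: September 20, 2006 + 16 days = October 6, 2006.
October 6, 2006 is a Friday and not a day on which the transfer agent is closed, so no extension applies.

October 6, 2006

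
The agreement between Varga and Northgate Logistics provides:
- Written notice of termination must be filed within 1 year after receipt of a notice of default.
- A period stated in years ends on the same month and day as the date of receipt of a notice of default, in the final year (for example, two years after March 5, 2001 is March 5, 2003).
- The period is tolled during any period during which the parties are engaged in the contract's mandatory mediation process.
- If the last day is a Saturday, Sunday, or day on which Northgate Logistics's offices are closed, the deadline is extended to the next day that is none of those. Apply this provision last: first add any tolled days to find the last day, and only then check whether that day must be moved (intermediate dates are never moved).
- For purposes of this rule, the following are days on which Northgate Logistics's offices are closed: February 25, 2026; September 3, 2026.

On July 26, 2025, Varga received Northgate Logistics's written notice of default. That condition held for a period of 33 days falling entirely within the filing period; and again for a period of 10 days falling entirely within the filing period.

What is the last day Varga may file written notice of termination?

September 7, 2026

1 year after July 26, 2025 is July 26, 2026.
Tolling adds 33 days: July 26, 2026 + 33 days = August 28, 2026.
Tolling adds 10 days: August 28, 2026 + 10 days = September 7, 2026.
September 7, 2026 is a Monday and not a day on which Northgate Logistics's offices are closed, so no extension applies.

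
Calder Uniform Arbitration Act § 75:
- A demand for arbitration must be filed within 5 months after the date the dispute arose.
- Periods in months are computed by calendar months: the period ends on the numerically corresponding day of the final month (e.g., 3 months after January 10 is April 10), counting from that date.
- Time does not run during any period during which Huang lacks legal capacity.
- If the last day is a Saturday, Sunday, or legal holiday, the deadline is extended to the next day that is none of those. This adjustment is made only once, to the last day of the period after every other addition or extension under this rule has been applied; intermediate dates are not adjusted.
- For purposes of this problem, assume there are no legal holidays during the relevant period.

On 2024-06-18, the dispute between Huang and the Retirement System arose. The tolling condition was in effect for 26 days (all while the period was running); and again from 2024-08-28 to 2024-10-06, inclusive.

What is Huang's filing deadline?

5 months after 2024-06-18 is November 18, 2024.
Tolling adds 26 days: November 18, 2024 + 26 days = December 14, 2024.
From August 28, 2024 through October 6, 2024 inclusive is 40 days; tolling adds 40 days: December 14, 2024 + 40 days = January 23, 2025.
January 23, 2025 is a Thursday and not a legal holiday, so no extension applies.

January 23, 2025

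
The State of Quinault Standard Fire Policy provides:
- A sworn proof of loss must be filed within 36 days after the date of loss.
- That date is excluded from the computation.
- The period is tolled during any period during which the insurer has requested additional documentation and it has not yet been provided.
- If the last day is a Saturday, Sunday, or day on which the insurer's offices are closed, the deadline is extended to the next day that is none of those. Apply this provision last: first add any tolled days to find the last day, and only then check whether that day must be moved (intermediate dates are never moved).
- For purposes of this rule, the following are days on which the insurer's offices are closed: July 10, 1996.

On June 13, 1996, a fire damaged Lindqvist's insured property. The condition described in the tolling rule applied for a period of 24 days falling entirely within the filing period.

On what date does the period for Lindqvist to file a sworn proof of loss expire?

36 days after June 13, 1996 is July 19, 1996.
Tolling adds 24 days: July 19, 1996 + 24 days = August 12, 1996.
August 12, 1996 is a Monday and not a day on which the insurer's offices are closed, so no extension applies.

August 12, 1996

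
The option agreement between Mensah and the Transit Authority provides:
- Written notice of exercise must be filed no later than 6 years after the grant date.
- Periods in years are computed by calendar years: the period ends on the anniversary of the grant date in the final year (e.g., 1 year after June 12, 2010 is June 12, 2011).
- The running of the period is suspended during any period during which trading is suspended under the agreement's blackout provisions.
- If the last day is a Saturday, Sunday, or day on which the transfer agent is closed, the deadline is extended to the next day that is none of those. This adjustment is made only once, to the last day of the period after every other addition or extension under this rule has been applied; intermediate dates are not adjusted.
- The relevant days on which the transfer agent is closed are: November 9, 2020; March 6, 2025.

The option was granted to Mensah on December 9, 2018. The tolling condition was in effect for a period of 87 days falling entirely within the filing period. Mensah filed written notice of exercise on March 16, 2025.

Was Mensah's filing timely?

6 years after December 9, 2018 is December 9, 2024.
Tolling adds 87 days: December 9, 2024 + 87 days = March 6, 2025.
March 6, 2025 is a listed holiday. The next qualifying day is March 7, 2025.
The deadline is March 7, 2025; the filing on March 16, 2025 is after that date.

No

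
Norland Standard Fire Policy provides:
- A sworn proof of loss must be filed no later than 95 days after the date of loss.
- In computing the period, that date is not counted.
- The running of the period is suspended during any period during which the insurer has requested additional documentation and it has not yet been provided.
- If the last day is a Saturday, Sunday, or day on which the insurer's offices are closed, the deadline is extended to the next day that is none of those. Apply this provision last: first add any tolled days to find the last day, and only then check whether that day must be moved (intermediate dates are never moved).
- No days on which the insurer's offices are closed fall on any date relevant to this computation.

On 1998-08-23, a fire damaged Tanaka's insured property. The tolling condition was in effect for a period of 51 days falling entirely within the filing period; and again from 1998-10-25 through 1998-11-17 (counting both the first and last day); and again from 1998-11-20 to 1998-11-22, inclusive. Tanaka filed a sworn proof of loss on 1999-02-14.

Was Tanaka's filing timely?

95 days after 1998-08-23 is November 26, 1998.
Tolling adds 51 days: November 26, 1998 + 51 days = January 16, 1999.
From October 25, 1998 through November 17, 1998 inclusive is 24 days; tolling adds 24 days: January 16, 1999 + 24 days = February 9, 1999.
From November 20, 1998 through November 22, 1998 inclusive is 3 days; tolling adds 3 days: February 9, 1999 + 3 days = February 12, 1999.
February 12, 1999 is a Friday and not a day on which the insurer's offices are closed, so no extension applies.
The deadline is February 12, 1999; the filing on February 14, 1999 is after that date.

No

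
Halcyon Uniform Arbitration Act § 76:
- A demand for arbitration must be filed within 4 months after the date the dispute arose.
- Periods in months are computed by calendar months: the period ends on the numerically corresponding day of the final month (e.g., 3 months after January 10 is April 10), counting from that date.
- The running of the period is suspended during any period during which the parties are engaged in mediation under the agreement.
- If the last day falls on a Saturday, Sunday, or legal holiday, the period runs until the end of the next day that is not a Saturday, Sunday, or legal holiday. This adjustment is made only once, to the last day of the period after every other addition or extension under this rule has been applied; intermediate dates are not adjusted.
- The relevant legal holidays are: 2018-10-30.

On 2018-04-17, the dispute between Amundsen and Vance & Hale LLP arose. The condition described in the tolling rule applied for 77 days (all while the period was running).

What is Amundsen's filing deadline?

4 months after 2018-04-17 is August 17, 2018.
Tolling adds 77 days: August 17, 2018 + 77 days = November 2, 2018.
November 2, 2018 is a Friday and not a legal holiday, so no extension applies.

November 2, 2018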